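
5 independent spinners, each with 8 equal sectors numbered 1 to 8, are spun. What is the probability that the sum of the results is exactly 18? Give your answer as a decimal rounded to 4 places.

0.0534

There are 8^5 = 32768 equally likely outcomes.
The number of ordered 5-tuples from {1,…,8} summing to 18 is 1750.
P(sum = 18) = 1750/32768 = 875/16384 ≈ 0.0534.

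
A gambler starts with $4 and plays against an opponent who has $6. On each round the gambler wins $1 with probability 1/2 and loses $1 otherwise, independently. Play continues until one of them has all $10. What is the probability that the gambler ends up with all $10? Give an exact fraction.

With a fair step, P(i) = ½P(i−1) + ½P(i+1) with P(0)=0, P(10)=1 has the linear solution P(i) = i/10.
P(4) = 4/10 = 2/5.

2/5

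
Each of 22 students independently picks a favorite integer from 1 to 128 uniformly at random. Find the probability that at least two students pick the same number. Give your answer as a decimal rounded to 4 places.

It's easier to compute the probability that all 22 are distinct.
P(all distinct) = 128/128 · 127/128 · ··· · 107/128 ≈ 0.1473.
So the probability of at least one match is 1 − 0.1473 = 0.8527.

0.8527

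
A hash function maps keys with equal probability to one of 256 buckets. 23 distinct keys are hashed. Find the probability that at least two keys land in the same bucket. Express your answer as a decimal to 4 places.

It's easier to compute the probability that all 23 are distinct.
P(all distinct) = 256/256 · 255/256 · ··· · 234/256 ≈ 0.3611.
So the probability of at least one match is 1 − 0.3611 = 0.6389.

0.6389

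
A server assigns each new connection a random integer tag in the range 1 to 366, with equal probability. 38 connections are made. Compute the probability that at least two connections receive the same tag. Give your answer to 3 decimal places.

It's easier to compute the probability that all 38 are distinct.
P(all distinct) = 366/366 · 365/366 · ··· · 329/366 ≈ 0.137.
So the probability of at least one match is 1 − 0.137 = 0.863.

0.863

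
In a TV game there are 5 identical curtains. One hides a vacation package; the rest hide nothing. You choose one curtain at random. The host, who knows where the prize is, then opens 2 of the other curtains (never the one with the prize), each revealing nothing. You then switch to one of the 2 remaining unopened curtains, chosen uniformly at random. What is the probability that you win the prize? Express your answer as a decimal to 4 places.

0.4000

Your original curtain holds the prize with probability 1/5, so the other 4 collectively hold it with probability 4/5.
The host can always find 2 empty curtains to open, so the reveals don't change that 4/5; it is now spread over the 2 remaining unopened curtains.
P(win by switching) = (4/5) · (1/2) = 2/5 ≈ 0.4000.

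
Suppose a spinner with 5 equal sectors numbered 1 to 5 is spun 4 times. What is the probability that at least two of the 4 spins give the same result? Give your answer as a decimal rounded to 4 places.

0.8080

P(all 4 different) = 5/5 · 4/5 · ··· · 2/5 ≈ 0.1920.
P(at least two equal) = 1 − 0.1920 = 0.8080.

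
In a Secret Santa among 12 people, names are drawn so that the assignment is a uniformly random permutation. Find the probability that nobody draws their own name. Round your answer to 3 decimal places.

0.368

This is the derangement probability: permutations of 12 with no fixed point.
D(12) = 12! · (1 − 1/1! + 1/2! − ··· + (−1)^12/12!) = 176214841.
P = 176214841/479001600 = 16019531/43545600 ≈ 0.368.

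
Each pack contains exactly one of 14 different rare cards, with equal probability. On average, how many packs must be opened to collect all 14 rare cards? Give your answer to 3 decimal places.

After i distinct types are collected, each trial gives a new one with probability (14−i)/14, so the expected wait for the next new type is 14/(14−i).
E = 14/14 + 14/13 + 14/12 + 14/11 + 14/10 + 14/9 + 14/8 + 14/7 + 14/6 + 14/5 + 14/4 + 14/3 + 14/2 + 14/1 = 1171733/25740 ≈ 45.522.

45.522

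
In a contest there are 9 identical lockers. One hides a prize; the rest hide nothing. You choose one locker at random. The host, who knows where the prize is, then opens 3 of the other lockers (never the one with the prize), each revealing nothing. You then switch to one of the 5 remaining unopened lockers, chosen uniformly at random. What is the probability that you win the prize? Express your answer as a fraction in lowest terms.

8/45

Your original locker holds the prize with probability 1/9, so the other 8 collectively hold it with probability 8/9.
The host can always find 3 empty lockers to open, so the reveals don't change that 8/9; it is now spread over the 5 remaining unopened lockers.
P(win by switching) = (8/9) · (1/5) = 8/45.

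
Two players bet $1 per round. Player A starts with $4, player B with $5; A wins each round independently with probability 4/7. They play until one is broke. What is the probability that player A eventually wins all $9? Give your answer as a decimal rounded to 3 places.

Let r = q/p = (3/7)/(4/7) = 3/4. The recurrence P(i) = p·P(i+1) + q·P(i−1) with P(0)=0, P(9)=1 gives P(i) = (1 − r^i)/(1 − r^9).
P(4) = (1 − (3/4)^4) / (1 − (3/4)^9) = 179200/242461 ≈ 0.739.

0.739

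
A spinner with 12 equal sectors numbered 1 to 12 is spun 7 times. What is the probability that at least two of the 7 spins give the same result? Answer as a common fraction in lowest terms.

3071/3456

P(all 7 different) = 12/12 · 11/12 · ··· · 6/12 = 385/3456.
P(at least two equal) = 1 − 385/3456 = 3071/3456.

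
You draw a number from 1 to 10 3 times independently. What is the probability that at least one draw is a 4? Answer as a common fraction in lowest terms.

271/1000

P(no draw is a 4) = (9/10)^3 = 729/1000.
P(at least one) = 1 − 729/1000 = 271/1000.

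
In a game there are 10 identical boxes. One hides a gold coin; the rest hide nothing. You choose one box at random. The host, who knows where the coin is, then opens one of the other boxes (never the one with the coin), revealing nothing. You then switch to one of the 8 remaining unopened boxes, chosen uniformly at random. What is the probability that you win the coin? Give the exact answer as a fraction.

Your original box holds the coin with probability 1/10, so the other 9 collectively hold it with probability 9/10.
The host can always find an empty box to open, so this doesn't change that 9/10; it is now spread over the 8 remaining unopened boxes.
P(win by switching) = (9/10) · (1/8) = 9/80.

9/80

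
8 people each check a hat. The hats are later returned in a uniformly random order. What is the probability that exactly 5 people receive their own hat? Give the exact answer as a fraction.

Choose which 5 of the 8 are fixed: C(8,5) = 56 ways.
The remaining 3 must have no fixed point: D(3) = 2.
P = 56·2/40320 = 1/360.

1/360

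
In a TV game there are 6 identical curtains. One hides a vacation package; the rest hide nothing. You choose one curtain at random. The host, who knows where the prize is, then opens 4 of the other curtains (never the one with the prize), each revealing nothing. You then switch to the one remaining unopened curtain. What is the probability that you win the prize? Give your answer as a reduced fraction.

Your original curtain holds the prize with probability 1/6, so the other 5 collectively hold it with probability 5/6.
The host can always find 4 empty curtains to open, so the reveals don't change that 5/6; it is now spread over the 1 remaining unopened curtain.
P(win by switching) = (5/6) · (1/1) = 5/6.

5/6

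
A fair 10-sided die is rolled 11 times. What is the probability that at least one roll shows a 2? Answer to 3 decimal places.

0.686

P(no roll shows a 2) = (9/10)^11 ≈ 0.314.
P(at least one) = 1 − 0.314 = 0.686.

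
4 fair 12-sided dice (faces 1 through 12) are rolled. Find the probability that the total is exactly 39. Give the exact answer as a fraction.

55/5184

There are 12^4 = 20736 equally likely outcomes.
The number of ordered 4-tuples from {1,…,12} summing to 39 is 220.
P(sum = 39) = 220/20736 = 55/5184.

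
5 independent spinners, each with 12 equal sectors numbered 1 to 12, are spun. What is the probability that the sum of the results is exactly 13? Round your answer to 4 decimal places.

0.0020

There are 12^5 = 248832 equally likely outcomes.
The number of ordered 5-tuples from {1,…,12} summing to 13 is 495.
P(sum = 13) = 495/248832 = 55/27648 ≈ 0.0020.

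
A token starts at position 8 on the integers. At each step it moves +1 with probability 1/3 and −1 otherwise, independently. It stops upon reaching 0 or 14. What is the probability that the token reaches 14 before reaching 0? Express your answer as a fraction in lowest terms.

Let r = q/p = (2/3)/(1/3) = 2. The recurrence P(i) = p·P(i+1) + q·P(i−1) with P(0)=0, P(14)=1 gives P(i) = (1 − r^i)/(1 − r^14).
P(8) = (1 − (2)^8) / (1 − (2)^14) = 85/5461.

85/5461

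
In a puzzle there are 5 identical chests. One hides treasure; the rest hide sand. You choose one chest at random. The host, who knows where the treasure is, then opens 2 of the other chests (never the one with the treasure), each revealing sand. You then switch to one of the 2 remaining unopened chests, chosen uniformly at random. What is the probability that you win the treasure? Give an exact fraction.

2/5

Your original chest holds the treasure with probability 1/5, so the other 4 collectively hold it with probability 4/5.
The host can always find 2 empty chests to open, so the reveals don't change that 4/5; it is now spread over the 2 remaining unopened chests.
P(win by switching) = (4/5) · (1/2) = 2/5.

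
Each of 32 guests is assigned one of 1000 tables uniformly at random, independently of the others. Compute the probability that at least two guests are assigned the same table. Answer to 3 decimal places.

0.394

It's easier to compute the probability that all 32 are distinct.
P(all distinct) = 1000/1000 · 999/1000 · ··· · 969/1000 ≈ 0.606.
So the probability of at least one match is 1 − 0.606 = 0.394.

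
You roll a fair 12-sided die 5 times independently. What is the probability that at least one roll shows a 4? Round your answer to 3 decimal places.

0.353

P(no roll shows a 4) = (11/12)^5 ≈ 0.647.
P(at least one) = 1 − 0.647 = 0.353.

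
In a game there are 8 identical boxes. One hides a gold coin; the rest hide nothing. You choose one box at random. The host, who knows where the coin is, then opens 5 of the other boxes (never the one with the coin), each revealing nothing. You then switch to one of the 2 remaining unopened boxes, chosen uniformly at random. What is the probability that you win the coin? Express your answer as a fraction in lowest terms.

7/16

Your original box holds the coin with probability 1/8, so the other 7 collectively hold it with probability 7/8.
The host can always find 5 empty boxes to open, so the reveals don't change that 7/8; it is now spread over the 2 remaining unopened boxes.
P(win by switching) = (7/8) · (1/2) = 7/16.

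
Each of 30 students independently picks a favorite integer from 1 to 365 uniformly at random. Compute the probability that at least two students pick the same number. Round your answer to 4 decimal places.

It's easier to compute the probability that all 30 are distinct.
P(all distinct) = 365/365 · 364/365 · ··· · 336/365 ≈ 0.2937.
So the probability of at least one match is 1 − 0.2937 = 0.7063.

0.7063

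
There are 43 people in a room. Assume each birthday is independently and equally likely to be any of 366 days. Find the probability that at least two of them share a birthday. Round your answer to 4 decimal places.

It's easier to compute the probability that all 43 are distinct.
P(all distinct) = 366/366 · 365/366 · ··· · 324/366 ≈ 0.0766.
So the probability of at least one match is 1 − 0.0766 = 0.9234.

0.9234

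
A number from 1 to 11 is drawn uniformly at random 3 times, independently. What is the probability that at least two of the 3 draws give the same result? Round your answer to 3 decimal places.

P(all 3 different) = 11/11 · 10/11 · ··· · 9/11 ≈ 0.744.
P(at least two equal) = 1 − 0.744 = 0.256.

0.256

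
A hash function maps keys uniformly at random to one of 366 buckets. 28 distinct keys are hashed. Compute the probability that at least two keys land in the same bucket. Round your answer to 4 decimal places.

0.6534

It's easier to compute the probability that all 28 are distinct.
P(all distinct) = 366/366 · 365/366 · ··· · 339/366 ≈ 0.3466.
So the probability of at least one match is 1 − 0.3466 = 0.6534.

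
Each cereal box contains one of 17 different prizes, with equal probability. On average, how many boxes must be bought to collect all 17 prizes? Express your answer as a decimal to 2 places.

After i distinct types are collected, each trial gives a new one with probability (17−i)/17, so the expected wait for the next new type is 17/(17−i).
E = 17/17 + 17/16 + 17/15 + 17/14 + 17/13 + 17/12 + 17/11 + 17/10 + 17/9 + 17/8 + 17/7 + 17/6 + 17/5 + 17/4 + 17/3 + 17/2 + 17/1 = 42142223/720720 ≈ 58.47.

58.47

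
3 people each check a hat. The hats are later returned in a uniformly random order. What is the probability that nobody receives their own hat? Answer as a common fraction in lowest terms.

This is the derangement probability: permutations of 3 with no fixed point.
D(3) = 3! · (1 − 1/1! + 1/2! − ··· + (−1)^3/3!) = 2.
P = 2/6 = 1/3.

1/3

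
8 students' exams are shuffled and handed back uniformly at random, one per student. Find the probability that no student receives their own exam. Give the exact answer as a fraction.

This is the derangement probability: permutations of 8 with no fixed point.
D(8) = 8! · (1 − 1/1! + 1/2! − ··· + (−1)^8/8!) = 14833.
P = 14833/40320 = 2119/5760.

2119/5760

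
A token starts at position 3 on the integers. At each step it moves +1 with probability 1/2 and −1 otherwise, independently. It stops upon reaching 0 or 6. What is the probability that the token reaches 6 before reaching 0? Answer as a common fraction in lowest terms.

With a fair step, P(i) = ½P(i−1) + ½P(i+1) with P(0)=0, P(6)=1 has the linear solution P(i) = i/6.
P(3) = 3/6 = 1/2.

1/2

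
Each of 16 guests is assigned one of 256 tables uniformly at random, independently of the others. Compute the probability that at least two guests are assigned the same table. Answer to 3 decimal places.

It's easier to compute the probability that all 16 are distinct.
P(all distinct) = 256/256 · 255/256 · ··· · 241/256 ≈ 0.620.
So the probability of at least one match is 1 − 0.620 = 0.380.

0.380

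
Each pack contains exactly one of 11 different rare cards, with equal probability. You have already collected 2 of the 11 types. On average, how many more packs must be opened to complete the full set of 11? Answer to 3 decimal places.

Starting from 2 distinct types, each trial gives a new one with probability (11−i)/11 when i types are held, so the wait for the next new type is 11/(11−i).
E = 11/9 + 11/8 + 11/7 + 11/6 + 11/5 + 11/4 + 11/3 + 11/2 + 11/1 = 78419/2520 ≈ 31.119.

31.119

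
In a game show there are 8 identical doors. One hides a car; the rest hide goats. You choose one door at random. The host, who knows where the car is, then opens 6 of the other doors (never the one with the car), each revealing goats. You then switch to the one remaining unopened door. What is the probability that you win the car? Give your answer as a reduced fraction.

7/8

Your original door holds the car with probability 1/8, so the other 7 collectively hold it with probability 7/8.
The host can always find 6 empty doors to open, so the reveals don't change that 7/8; it is now spread over the 1 remaining unopened door.
P(win by switching) = (7/8) · (1/1) = 7/8.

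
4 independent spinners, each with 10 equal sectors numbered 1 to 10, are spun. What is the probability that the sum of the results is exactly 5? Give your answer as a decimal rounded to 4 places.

There are 10^4 = 10000 equally likely outcomes.
The number of ordered 4-tuples from {1,…,10} summing to 5 is 4.
P(sum = 5) = 4/10000 = 1/2500 ≈ 0.0004.

0.0004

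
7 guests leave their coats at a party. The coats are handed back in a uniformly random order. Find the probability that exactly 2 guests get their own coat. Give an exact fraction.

Choose which 2 of the 7 are fixed: C(7,2) = 21 ways.
The remaining 5 must have no fixed point: D(5) = 44.
P = 21·44/5040 = 11/60.

11/60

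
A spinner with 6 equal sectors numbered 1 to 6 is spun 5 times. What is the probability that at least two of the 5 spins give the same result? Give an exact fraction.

P(all 5 different) = 6/6 · 5/6 · ··· · 2/6 = 5/54.
P(at least two equal) = 1 − 5/54 = 49/54.

49/54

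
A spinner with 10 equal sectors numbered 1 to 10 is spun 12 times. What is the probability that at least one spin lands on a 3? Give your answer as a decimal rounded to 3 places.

P(no spin lands on a 3) = (9/10)^12 ≈ 0.282.
P(at least one) = 1 − 0.282 = 0.718.

0.718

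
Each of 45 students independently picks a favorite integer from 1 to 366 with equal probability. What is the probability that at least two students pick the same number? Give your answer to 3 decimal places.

It's easier to compute the probability that all 45 are distinct.
P(all distinct) = 366/366 · 365/366 · ··· · 322/366 ≈ 0.060.
So the probability of at least one match is 1 − 0.060 = 0.940.

0.940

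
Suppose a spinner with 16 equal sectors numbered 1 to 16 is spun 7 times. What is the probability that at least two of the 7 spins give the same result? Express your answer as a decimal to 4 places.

P(all 7 different) = 16/16 · 15/16 · ··· · 10/16 ≈ 0.2148.
P(at least two equal) = 1 − 0.2148 = 0.7852.

0.7852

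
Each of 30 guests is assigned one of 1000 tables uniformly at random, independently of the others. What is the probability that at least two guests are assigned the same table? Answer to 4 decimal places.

0.3555

It's easier to compute the probability that all 30 are distinct.
P(all distinct) = 1000/1000 · 999/1000 · ··· · 971/1000 ≈ 0.6445.
So the probability of at least one match is 1 − 0.6445 = 0.3555.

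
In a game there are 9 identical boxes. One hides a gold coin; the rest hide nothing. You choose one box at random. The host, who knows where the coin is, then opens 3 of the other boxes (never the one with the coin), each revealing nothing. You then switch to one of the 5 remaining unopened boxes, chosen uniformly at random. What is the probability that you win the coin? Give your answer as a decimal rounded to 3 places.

Your original box holds the coin with probability 1/9, so the other 8 collectively hold it with probability 8/9.
The host can always find 3 empty boxes to open, so the reveals don't change that 8/9; it is now spread over the 5 remaining unopened boxes.
P(win by switching) = (8/9) · (1/5) = 8/45 ≈ 0.178.

0.178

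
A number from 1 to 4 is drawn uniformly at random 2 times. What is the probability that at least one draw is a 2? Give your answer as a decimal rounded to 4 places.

P(no draw is a 2) = (3/4)^2 ≈ 0.5625.
P(at least one) = 1 − 0.5625 = 0.4375.

0.4375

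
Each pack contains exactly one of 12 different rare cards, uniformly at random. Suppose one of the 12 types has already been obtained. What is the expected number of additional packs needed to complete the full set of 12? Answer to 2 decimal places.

Starting from 1 distinct type, each trial gives a new one with probability (12−i)/12 when i types are held, so the wait for the next new type is 12/(12−i).
E = 12/11 + 12/10 + 12/9 + 12/8 + 12/7 + 12/6 + 12/5 + 12/4 + 12/3 + 12/2 + 12/1 = 83711/2310 ≈ 36.24.

36.24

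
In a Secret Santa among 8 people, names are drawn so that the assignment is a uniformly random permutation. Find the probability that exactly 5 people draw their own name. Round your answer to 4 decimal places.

0.0028

Choose which 5 of the 8 are fixed: C(8,5) = 56 ways.
The remaining 3 must have no fixed point: D(3) = 2.
P = 56·2/40320 = 1/360 ≈ 0.0028.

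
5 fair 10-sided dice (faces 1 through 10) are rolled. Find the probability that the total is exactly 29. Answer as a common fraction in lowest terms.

There are 10^5 = 100000 equally likely outcomes.
The number of ordered 5-tuples from {1,…,10} summing to 29 is 5875.
P(sum = 29) = 5875/100000 = 47/800.

47/800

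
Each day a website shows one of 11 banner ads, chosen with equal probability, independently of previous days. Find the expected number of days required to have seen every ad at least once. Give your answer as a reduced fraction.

83711/2520

After i distinct types are collected, each trial gives a new one with probability (11−i)/11, so the expected wait for the next new type is 11/(11−i).
E = 11/11 + 11/10 + 11/9 + 11/8 + 11/7 + 11/6 + 11/5 + 11/4 + 11/3 + 11/2 + 11/1 = 83711/2520.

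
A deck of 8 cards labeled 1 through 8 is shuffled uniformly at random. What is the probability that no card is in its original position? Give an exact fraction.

This is the derangement probability: permutations of 8 with no fixed point.
D(8) = 8! · (1 − 1/1! + 1/2! − ··· + (−1)^8/8!) = 14833.
P = 14833/40320 = 2119/5760.

2119/5760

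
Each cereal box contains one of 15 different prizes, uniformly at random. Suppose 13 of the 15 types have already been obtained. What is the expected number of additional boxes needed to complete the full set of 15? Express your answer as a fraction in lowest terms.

Starting from 13 distinct types, each trial gives a new one with probability (15−i)/15 when i types are held, so the wait for the next new type is 15/(15−i).
E = 15/2 + 15/1 = 45/2.

45/2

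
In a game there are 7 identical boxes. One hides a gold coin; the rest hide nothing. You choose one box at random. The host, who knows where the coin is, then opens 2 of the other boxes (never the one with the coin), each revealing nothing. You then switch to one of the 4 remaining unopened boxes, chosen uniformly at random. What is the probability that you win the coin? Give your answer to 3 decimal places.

Your original box holds the coin with probability 1/7, so the other 6 collectively hold it with probability 6/7.
The host can always find 2 empty boxes to open, so the reveals don't change that 6/7; it is now spread over the 4 remaining unopened boxes.
P(win by switching) = (6/7) · (1/4) = 3/14 ≈ 0.214.

0.214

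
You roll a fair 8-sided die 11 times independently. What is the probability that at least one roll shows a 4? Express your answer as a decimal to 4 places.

0.7698

P(no roll shows a 4) = (7/8)^11 ≈ 0.2302.
P(at least one) = 1 − 0.2302 = 0.7698.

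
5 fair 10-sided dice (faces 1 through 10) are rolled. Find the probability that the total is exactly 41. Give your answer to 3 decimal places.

There are 10^5 = 100000 equally likely outcomes.
The number of ordered 5-tuples from {1,…,10} summing to 41 is 715.
P(sum = 41) = 715/100000 = 143/20000 ≈ 0.007.

0.007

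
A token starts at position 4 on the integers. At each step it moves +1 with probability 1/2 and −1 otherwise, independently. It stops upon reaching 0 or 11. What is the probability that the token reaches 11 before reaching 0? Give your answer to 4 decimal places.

0.3636

With a fair step, P(i) = ½P(i−1) + ½P(i+1) with P(0)=0, P(11)=1 has the linear solution P(i) = i/11.
P(4) = 4/11 ≈ 0.3636.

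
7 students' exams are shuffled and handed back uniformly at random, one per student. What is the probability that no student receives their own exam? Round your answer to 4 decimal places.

This is the derangement probability: permutations of 7 with no fixed point.
D(7) = 7! · (1 − 1/1! + 1/2! − ··· + (−1)^7/7!) = 1854.
P = 1854/5040 = 103/280 ≈ 0.3679.

0.3679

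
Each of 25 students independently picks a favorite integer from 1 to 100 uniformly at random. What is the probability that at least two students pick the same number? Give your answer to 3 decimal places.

It's easier to compute the probability that all 25 are distinct.
P(all distinct) = 100/100 · 99/100 · ··· · 76/100 ≈ 0.038.
So the probability of at least one match is 1 − 0.038 = 0.962.

0.962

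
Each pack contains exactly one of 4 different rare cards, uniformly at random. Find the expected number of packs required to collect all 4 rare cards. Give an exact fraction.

25/3

After i distinct types are collected, each trial gives a new one with probability (4−i)/4, so the expected wait for the next new type is 4/(4−i).
E = 4/4 + 4/3 + 4/2 + 4/1 = 25/3.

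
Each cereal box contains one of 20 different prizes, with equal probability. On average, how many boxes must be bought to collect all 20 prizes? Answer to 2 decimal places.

71.95

After i distinct types are collected, each trial gives a new one with probability (20−i)/20, so the expected wait for the next new type is 20/(20−i).
E = 20/20 + 20/19 + 20/18 + 20/17 + 20/16 + 20/15 + 20/14 + 20/13 + 20/12 + 20/11 + 20/10 + 20/9 + 20/8 + 20/7 + 20/6 + 20/5 + 20/4 + 20/3 + 20/2 + 20/1 = 279175675/3879876 ≈ 71.95.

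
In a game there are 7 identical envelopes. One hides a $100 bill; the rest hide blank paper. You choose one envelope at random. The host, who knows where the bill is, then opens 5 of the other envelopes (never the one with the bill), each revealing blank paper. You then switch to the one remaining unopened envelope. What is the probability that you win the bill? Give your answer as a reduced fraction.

6/7

Your original envelope holds the bill with probability 1/7, so the other 6 collectively hold it with probability 6/7.
The host can always find 5 empty envelopes to open, so the reveals don't change that 6/7; it is now spread over the 1 remaining unopened envelope.
P(win by switching) = (6/7) · (1/1) = 6/7.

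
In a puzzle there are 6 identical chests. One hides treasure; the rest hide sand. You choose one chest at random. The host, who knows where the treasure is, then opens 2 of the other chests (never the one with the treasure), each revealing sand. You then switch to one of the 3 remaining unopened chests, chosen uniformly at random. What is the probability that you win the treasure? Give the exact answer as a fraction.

5/18

Your original chest holds the treasure with probability 1/6, so the other 5 collectively hold it with probability 5/6.
The host can always find 2 empty chests to open, so the reveals don't change that 5/6; it is now spread over the 3 remaining unopened chests.
P(win by switching) = (5/6) · (1/3) = 5/18.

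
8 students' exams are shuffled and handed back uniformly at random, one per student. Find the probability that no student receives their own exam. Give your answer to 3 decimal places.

0.368

This is the derangement probability: permutations of 8 with no fixed point.
D(8) = 8! · (1 − 1/1! + 1/2! − ··· + (−1)^8/8!) = 14833.
P = 14833/40320 = 2119/5760 ≈ 0.368.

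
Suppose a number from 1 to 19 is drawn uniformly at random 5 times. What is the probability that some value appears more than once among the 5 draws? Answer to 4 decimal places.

0.4365

P(all 5 different) = 19/19 · 18/19 · ··· · 15/19 ≈ 0.5635.
P(at least two equal) = 1 − 0.5635 = 0.4365.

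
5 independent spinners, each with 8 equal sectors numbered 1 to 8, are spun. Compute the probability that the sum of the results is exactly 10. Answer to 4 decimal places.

0.0038

There are 8^5 = 32768 equally likely outcomes.
The number of ordered 5-tuples from {1,…,8} summing to 10 is 126.
P(sum = 10) = 126/32768 = 63/16384 ≈ 0.0038.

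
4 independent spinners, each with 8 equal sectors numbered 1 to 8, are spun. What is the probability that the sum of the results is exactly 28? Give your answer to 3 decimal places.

There are 8^4 = 4096 equally likely outcomes.
The number of ordered 4-tuples from {1,…,8} summing to 28 is 35.
P(sum = 28) = 35/4096 ≈ 0.009.

0.009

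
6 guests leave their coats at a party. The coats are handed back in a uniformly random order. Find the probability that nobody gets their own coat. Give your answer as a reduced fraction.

This is the derangement probability: permutations of 6 with no fixed point.
D(6) = 6! · (1 − 1/1! + 1/2! − ··· + (−1)^6/6!) = 265.
P = 265/720 = 53/144.

53/144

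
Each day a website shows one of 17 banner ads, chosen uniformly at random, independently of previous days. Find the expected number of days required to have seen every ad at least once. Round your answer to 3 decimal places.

After i distinct types are collected, each trial gives a new one with probability (17−i)/17, so the expected wait for the next new type is 17/(17−i).
E = 17/17 + 17/16 + 17/15 + 17/14 + 17/13 + 17/12 + 17/11 + 17/10 + 17/9 + 17/8 + 17/7 + 17/6 + 17/5 + 17/4 + 17/3 + 17/2 + 17/1 = 42142223/720720 ≈ 58.472.

58.472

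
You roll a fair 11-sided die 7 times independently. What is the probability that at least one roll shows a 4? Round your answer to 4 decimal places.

0.4868

P(no roll shows a 4) = (10/11)^7 ≈ 0.5132.
P(at least one) = 1 − 0.5132 = 0.4868.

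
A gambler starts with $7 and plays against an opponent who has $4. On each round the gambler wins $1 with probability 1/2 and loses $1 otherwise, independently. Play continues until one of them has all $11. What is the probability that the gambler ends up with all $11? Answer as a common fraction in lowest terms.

With a fair step, P(i) = ½P(i−1) + ½P(i+1) with P(0)=0, P(11)=1 has the linear solution P(i) = i/11.
P(7) = 7/11.

7/11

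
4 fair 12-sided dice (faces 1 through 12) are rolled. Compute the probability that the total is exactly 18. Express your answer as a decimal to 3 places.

0.031

There are 12^4 = 20736 equally likely outcomes.
The number of ordered 4-tuples from {1,…,12} summing to 18 is 640.
P(sum = 18) = 640/20736 = 5/162 ≈ 0.031.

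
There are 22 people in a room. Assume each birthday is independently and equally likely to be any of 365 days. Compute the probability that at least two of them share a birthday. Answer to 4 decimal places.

It's easier to compute the probability that all 22 are distinct.
P(all distinct) = 365/365 · 364/365 · ··· · 344/365 ≈ 0.5243.
So the probability of at least one match is 1 − 0.5243 = 0.4757.

0.4757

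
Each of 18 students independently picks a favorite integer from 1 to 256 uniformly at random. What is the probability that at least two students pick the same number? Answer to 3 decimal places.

0.458

It's easier to compute the probability that all 18 are distinct.
P(all distinct) = 256/256 · 255/256 · ··· · 239/256 ≈ 0.542.
So the probability of at least one match is 1 − 0.542 = 0.458.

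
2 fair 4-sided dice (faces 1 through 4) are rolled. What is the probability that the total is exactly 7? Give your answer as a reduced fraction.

1/8

There are 4^2 = 16 equally likely outcomes.
The number of ordered 2-tuples from {1,…,4} summing to 7 is 2.
P(sum = 7) = 2/16 = 1/8.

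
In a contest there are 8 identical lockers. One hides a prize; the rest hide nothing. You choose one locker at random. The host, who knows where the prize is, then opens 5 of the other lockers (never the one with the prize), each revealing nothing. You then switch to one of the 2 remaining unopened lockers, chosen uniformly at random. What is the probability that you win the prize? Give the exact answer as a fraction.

7/16

Your original locker holds the prize with probability 1/8, so the other 7 collectively hold it with probability 7/8.
The host can always find 5 empty lockers to open, so the reveals don't change that 7/8; it is now spread over the 2 remaining unopened lockers.
P(win by switching) = (7/8) · (1/2) = 7/16.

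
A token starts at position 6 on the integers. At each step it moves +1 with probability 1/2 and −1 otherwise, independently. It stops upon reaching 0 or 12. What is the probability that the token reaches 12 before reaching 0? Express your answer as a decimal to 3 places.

With a fair step, P(i) = ½P(i−1) + ½P(i+1) with P(0)=0, P(12)=1 has the linear solution P(i) = i/12.
P(6) = 6/12 = 1/2 ≈ 0.500.

0.500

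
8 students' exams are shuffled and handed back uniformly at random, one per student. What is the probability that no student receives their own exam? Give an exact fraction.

2119/5760

This is the derangement probability: permutations of 8 with no fixed point.
D(8) = 8! · (1 − 1/1! + 1/2! − ··· + (−1)^8/8!) = 14833.
P = 14833/40320 = 2119/5760.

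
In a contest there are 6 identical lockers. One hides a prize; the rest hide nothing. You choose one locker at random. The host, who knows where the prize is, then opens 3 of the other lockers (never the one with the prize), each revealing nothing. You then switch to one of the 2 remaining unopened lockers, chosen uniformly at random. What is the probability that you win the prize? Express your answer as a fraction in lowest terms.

5/12

Your original locker holds the prize with probability 1/6, so the other 5 collectively hold it with probability 5/6.
The host can always find 3 empty lockers to open, so the reveals don't change that 5/6; it is now spread over the 2 remaining unopened lockers.
P(win by switching) = (5/6) · (1/2) = 5/12.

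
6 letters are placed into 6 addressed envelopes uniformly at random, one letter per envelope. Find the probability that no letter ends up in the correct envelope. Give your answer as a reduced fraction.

This is the derangement probability: permutations of 6 with no fixed point.
D(6) = 6! · (1 − 1/1! + 1/2! − ··· + (−1)^6/6!) = 265.
P = 265/720 = 53/144.

53/144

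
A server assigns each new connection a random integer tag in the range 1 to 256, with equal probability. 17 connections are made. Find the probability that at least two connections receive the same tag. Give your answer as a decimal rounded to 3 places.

It's easier to compute the probability that all 17 are distinct.
P(all distinct) = 256/256 · 255/256 · ··· · 240/256 ≈ 0.581.
So the probability of at least one match is 1 − 0.581 = 0.419.

0.419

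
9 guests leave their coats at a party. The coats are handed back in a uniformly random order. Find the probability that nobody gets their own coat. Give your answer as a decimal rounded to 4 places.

0.3679

This is the derangement probability: permutations of 9 with no fixed point.
D(9) = 9! · (1 − 1/1! + 1/2! − ··· + (−1)^9/9!) = 133496.
P = 133496/362880 = 16687/45360 ≈ 0.3679.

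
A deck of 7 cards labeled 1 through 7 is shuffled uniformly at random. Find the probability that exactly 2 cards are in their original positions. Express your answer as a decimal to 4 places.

0.1833

Choose which 2 of the 7 are fixed: C(7,2) = 21 ways.
The remaining 5 must have no fixed point: D(5) = 44.
P = 21·44/5040 = 11/60 ≈ 0.1833.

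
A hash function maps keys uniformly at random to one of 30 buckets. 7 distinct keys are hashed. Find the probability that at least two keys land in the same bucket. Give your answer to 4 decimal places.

It's easier to compute the probability that all 7 are distinct.
P(all distinct) = 30/30 · 29/30 · ··· · 24/30 ≈ 0.4692.
So the probability of at least one match is 1 − 0.4692 = 0.5308.

0.5308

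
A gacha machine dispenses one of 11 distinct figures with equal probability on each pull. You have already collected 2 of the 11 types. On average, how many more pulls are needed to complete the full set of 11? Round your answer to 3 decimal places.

31.119

Starting from 2 distinct types, each trial gives a new one with probability (11−i)/11 when i types are held, so the wait for the next new type is 11/(11−i).
E = 11/9 + 11/8 + 11/7 + 11/6 + 11/5 + 11/4 + 11/3 + 11/2 + 11/1 = 78419/2520 ≈ 31.119.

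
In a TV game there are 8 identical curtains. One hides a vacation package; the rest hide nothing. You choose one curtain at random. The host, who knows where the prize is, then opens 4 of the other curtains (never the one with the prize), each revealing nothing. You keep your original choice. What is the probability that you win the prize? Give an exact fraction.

1/8

The host can always open 4 empty curtains regardless of your choice, so the reveals give no information about your original curtain.
P(win by staying) = 1/8.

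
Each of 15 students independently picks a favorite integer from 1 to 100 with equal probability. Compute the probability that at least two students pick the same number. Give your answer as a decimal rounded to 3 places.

It's easier to compute the probability that all 15 are distinct.
P(all distinct) = 100/100 · 99/100 · ··· · 86/100 ≈ 0.331.
So the probability of at least one match is 1 − 0.331 = 0.669.

0.669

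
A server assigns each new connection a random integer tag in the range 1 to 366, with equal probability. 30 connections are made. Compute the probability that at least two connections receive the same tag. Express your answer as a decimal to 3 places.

It's easier to compute the probability that all 30 are distinct.
P(all distinct) = 366/366 · 365/366 · ··· · 337/366 ≈ 0.295.
So the probability of at least one match is 1 − 0.295 = 0.705.

0.705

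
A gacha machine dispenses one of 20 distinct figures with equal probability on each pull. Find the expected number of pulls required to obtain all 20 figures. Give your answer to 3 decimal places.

After i distinct types are collected, each trial gives a new one with probability (20−i)/20, so the expected wait for the next new type is 20/(20−i).
E = 20/20 + 20/19 + 20/18 + 20/17 + 20/16 + 20/15 + 20/14 + 20/13 + 20/12 + 20/11 + 20/10 + 20/9 + 20/8 + 20/7 + 20/6 + 20/5 + 20/4 + 20/3 + 20/2 + 20/1 = 279175675/3879876 ≈ 71.955.

71.955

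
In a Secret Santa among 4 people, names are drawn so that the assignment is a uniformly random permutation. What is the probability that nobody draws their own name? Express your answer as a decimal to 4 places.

This is the derangement probability: permutations of 4 with no fixed point.
D(4) = 4! · (1 − 1/1! + 1/2! − ··· + (−1)^4/4!) = 9.
P = 9/24 = 3/8 ≈ 0.3750.

0.3750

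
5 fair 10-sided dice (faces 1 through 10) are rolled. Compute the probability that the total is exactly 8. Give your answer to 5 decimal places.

There are 10^5 = 100000 equally likely outcomes.
The number of ordered 5-tuples from {1,…,10} summing to 8 is 35.
P(sum = 8) = 35/100000 = 7/20000 ≈ 0.00035.

0.00035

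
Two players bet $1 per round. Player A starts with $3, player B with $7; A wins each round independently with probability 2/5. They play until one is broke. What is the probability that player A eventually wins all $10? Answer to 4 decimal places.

0.0419

Let r = q/p = (3/5)/(2/5) = 3/2. The recurrence P(i) = p·P(i+1) + q·P(i−1) with P(0)=0, P(10)=1 gives P(i) = (1 − r^i)/(1 − r^10).
P(3) = (1 − (3/2)^3) / (1 − (3/2)^10) = 2432/58025 ≈ 0.0419.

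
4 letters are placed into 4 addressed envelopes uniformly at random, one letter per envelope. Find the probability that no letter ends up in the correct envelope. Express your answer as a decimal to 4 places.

This is the derangement probability: permutations of 4 with no fixed point.
D(4) = 4! · (1 − 1/1! + 1/2! − ··· + (−1)^4/4!) = 9.
P = 9/24 = 3/8 ≈ 0.3750.

0.3750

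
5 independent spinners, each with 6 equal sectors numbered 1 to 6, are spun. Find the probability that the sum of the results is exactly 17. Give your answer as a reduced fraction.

65/648

There are 6^5 = 7776 equally likely outcomes.
The number of ordered 5-tuples from {1,…,6} summing to 17 is 780.
P(sum = 17) = 780/7776 = 65/648.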